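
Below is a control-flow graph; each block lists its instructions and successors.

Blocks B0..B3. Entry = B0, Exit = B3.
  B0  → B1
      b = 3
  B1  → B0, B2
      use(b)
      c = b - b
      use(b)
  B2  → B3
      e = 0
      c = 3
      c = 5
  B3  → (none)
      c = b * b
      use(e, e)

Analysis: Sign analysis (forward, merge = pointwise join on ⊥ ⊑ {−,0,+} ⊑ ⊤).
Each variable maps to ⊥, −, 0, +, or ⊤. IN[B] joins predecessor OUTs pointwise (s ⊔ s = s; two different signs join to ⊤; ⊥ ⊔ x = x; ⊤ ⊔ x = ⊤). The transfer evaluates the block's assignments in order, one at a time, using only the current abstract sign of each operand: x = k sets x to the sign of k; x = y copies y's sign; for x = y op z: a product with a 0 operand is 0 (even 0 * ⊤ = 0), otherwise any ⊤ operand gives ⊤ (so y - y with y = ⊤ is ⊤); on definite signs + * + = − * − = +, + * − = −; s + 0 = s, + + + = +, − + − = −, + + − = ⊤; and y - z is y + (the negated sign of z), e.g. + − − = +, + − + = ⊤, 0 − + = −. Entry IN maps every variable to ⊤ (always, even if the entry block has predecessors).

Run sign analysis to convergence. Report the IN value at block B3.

Converged values:
  B0:  IN=(all ⊤)  OUT={b:+; rest ⊤}
  B1:  IN={b:+; rest ⊤}  OUT={b:+; rest ⊤}
  B2:  IN={b:+; rest ⊤}  OUT={b:+, c:+, e:0; rest ⊤}
  B3:  IN={b:+, c:+, e:0; rest ⊤}  OUT={b:+, c:+, e:0; rest ⊤}

Merge at B3: IN[B3] = OUT[B2] = {a: ⊤, b: +, c: +, d: ⊤, e: 0, f: ⊤}

Answer: {a: ⊤, b: +, c: +, d: ⊤, e: 0, f: ⊤}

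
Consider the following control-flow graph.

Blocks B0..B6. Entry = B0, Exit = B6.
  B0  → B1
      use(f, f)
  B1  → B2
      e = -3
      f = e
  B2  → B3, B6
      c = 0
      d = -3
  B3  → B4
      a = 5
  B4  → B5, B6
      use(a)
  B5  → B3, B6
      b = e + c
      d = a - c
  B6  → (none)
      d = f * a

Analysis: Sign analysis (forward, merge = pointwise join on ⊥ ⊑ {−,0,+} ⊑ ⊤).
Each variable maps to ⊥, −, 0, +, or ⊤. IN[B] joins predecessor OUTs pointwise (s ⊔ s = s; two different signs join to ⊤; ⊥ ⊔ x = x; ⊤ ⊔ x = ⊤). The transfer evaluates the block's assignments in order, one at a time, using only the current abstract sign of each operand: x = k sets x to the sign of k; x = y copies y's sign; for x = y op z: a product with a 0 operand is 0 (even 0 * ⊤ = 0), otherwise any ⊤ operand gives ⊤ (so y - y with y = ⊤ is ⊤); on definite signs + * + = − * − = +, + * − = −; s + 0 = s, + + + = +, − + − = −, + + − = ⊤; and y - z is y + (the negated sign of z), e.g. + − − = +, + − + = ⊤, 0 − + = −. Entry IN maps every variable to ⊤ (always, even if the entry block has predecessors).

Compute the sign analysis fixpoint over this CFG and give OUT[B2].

Answer: {a: ⊤, b: ⊤, c: 0, d: -, e: -, f: -}

Trace:
Fixpoint table:
  B0: | IN=(all ⊤) | OUT=(all ⊤)
  B1: | IN=(all ⊤) | OUT={e:-, f:-; rest ⊤}
  B2: | IN={e:-, f:-; rest ⊤} | OUT={c:0, d:-, e:-, f:-; rest ⊤}
  B3: | IN={c:0, e:-, f:-; rest ⊤} | OUT={a:+, c:0, e:-, f:-; rest ⊤}
  B4: | IN={a:+, c:0, e:-, f:-; rest ⊤} | OUT={a:+, c:0, e:-, f:-; rest ⊤}
  B5: | IN={a:+, c:0, e:-, f:-; rest ⊤} | OUT={a:+, b:-, c:0, d:+, e:-, f:-; rest ⊤}
  B6: | IN={c:0, e:-, f:-; rest ⊤} | OUT={c:0, e:-, f:-; rest ⊤}

Merge at B2: IN[B2] = OUT[B1] = {a: ⊤, b: ⊤, c: ⊤, d: ⊤, e: -, f: -}
Applying B2's transfer function to that IN value gives OUT[B2] (row B2 above).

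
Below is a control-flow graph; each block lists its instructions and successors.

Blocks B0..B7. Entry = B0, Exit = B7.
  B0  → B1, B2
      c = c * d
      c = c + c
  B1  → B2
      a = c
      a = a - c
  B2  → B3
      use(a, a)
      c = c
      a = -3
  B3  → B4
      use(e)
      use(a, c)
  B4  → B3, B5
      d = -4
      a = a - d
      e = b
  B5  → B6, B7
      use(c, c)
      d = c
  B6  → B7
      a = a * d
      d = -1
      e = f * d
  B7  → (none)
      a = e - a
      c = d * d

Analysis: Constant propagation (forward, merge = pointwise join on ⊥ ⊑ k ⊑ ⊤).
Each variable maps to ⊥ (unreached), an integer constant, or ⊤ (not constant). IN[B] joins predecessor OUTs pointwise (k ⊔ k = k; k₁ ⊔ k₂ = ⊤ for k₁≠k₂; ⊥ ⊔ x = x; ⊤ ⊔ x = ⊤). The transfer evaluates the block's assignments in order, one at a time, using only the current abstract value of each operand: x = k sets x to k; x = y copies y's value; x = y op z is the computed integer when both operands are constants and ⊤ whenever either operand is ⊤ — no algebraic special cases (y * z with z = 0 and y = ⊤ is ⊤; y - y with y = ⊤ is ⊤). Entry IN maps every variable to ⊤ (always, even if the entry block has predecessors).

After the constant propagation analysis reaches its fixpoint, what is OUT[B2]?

Answer: {a: -3, b: ⊤, c: ⊤, d: ⊤, e: ⊤, f: ⊤}

Derivation:
Fixpoint table:
  B0:   IN=(all ⊤)   OUT=(all ⊤)
  B1:   IN=(all ⊤)   OUT=(all ⊤)
  B2:   IN=(all ⊤)   OUT={a:-3; rest ⊤}
  B3:   IN=(all ⊤)   OUT=(all ⊤)
  B4:   IN=(all ⊤)   OUT={d:-4; rest ⊤}
  B5:   IN={d:-4; rest ⊤}   OUT=(all ⊤)
  B6:   IN=(all ⊤)   OUT={d:-1; rest ⊤}
  B7:   IN=(all ⊤)   OUT=(all ⊤)

Merge at B2: IN[B2] = OUT[B0] ⊔ OUT[B1] = {a: ⊤, b: ⊤, c: ⊤, d: ⊤, e: ⊤, f: ⊤}
Applying B2's transfer function to that IN value gives OUT[B2] (row B2 above).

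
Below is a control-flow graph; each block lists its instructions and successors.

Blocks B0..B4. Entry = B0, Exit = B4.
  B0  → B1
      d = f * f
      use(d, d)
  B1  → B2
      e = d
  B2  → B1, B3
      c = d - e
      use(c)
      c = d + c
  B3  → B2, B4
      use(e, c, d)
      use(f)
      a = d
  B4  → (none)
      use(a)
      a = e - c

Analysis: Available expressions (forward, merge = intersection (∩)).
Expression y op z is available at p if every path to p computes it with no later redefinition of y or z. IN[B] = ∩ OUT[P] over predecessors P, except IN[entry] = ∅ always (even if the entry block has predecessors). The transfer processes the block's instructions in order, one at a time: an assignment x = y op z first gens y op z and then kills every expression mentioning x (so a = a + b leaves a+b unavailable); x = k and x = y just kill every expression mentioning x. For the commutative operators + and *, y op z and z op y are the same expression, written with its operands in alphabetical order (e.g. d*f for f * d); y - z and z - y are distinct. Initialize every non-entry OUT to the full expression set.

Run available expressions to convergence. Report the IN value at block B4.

Converged values:
  B0:  IN={}  OUT={f*f}
  B1:  IN={f*f}  OUT={f*f}
  B2:  IN={f*f}  OUT={d-e, f*f}
  B3:  IN={d-e, f*f}  OUT={d-e, f*f}
  B4:  IN={d-e, f*f}  OUT={d-e, e-c, f*f}

Merge at B4: IN[B4] = OUT[B3] = {d-e, f*f}

Answer: {d-e, f*f}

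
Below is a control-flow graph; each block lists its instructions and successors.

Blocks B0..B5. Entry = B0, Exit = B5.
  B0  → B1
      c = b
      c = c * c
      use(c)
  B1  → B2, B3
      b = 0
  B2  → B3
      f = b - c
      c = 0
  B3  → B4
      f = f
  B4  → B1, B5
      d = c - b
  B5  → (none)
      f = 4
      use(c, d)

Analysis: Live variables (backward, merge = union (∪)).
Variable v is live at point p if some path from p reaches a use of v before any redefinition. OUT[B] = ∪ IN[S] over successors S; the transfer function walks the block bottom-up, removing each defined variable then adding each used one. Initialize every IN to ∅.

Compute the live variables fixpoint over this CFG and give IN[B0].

Fixpoint table:
  B0: | IN={b, f} | OUT={c, f}
  B1: | IN={c, f} | OUT={b, c, f}
  B2: | IN={b, c} | OUT={b, c, f}
  B3: | IN={b, c, f} | OUT={b, c, f}
  B4: | IN={b, c, f} | OUT={c, d, f}
  B5: | IN={c, d} | OUT={}

Merge at B0: OUT[B0] = IN[B1] = {c, f}
Applying B0's transfer function to that OUT value gives IN[B0] (row B0 above).

Answer: {b, f}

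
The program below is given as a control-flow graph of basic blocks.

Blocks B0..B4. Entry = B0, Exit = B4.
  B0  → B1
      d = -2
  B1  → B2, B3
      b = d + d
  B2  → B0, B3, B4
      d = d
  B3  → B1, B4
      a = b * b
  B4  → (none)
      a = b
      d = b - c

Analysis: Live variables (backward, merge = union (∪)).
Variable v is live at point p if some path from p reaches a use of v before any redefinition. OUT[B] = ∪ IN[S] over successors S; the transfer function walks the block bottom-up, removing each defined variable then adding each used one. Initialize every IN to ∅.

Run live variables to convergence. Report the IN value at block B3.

Per-block solution:
  B0:   IN={c}   OUT={c, d}
  B1:   IN={c, d}   OUT={b, c, d}
  B2:   IN={b, c, d}   OUT={b, c, d}
  B3:   IN={b, c, d}   OUT={b, c, d}
  B4:   IN={b, c}   OUT={}

Merge at B3: OUT[B3] = IN[B1] ⊔ IN[B4] = {b, c, d}
Applying B3's transfer function to that OUT value gives IN[B3] (row B3 above).

Answer: {b, c, d}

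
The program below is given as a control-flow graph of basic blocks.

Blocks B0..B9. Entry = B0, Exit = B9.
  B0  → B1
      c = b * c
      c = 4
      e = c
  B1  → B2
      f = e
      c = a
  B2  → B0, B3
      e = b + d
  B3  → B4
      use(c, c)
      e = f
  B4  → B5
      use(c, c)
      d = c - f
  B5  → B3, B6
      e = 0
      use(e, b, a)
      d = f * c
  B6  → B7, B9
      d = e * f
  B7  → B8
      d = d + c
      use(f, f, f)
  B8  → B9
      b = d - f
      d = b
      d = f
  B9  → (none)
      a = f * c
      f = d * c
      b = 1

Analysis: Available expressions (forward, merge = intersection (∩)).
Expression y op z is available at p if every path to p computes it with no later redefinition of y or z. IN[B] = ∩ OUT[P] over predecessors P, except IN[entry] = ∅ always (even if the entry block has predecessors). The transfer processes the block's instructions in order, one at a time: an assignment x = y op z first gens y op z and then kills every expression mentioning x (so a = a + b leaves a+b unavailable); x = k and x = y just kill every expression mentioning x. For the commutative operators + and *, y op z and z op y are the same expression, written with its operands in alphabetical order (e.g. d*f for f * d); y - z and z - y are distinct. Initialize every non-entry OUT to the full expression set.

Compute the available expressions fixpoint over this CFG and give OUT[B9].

Answer: {c*d}

Trace:
Fixpoint table:
  B0: | IN={} | OUT={}
  B1: | IN={} | OUT={}
  B2: | IN={} | OUT={b+d}
  B3: | IN={} | OUT={}
  B4: | IN={} | OUT={c-f}
  B5: | IN={c-f} | OUT={c*f, c-f}
  B6: | IN={c*f, c-f} | OUT={c*f, c-f, e*f}
  B7: | IN={c*f, c-f, e*f} | OUT={c*f, c-f, e*f}
  B8: | IN={c*f, c-f, e*f} | OUT={c*f, c-f, e*f}
  B9: | IN={c*f, c-f, e*f} | OUT={c*d}

Merge at B9: IN[B9] = OUT[B6] ∩ OUT[B8] = {c*f, c-f, e*f}
Applying B9's transfer function to that IN value gives OUT[B9] (row B9 above).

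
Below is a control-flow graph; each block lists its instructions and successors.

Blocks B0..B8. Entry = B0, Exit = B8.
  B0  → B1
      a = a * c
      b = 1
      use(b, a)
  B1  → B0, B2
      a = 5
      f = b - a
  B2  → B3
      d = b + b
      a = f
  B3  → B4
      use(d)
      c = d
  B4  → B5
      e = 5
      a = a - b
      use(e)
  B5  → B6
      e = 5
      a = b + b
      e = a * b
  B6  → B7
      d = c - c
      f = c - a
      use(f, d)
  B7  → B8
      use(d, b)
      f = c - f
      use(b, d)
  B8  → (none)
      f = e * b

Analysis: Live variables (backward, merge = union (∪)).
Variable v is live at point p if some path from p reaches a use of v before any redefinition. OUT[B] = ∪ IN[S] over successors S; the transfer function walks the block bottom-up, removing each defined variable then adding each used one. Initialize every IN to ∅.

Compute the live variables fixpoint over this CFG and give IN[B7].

Per-block solution:
  B0: | IN={a, c} | OUT={b, c}
  B1: | IN={b, c} | OUT={a, b, c, f}
  B2: | IN={b, f} | OUT={a, b, d}
  B3: | IN={a, b, d} | OUT={a, b, c}
  B4: | IN={a, b, c} | OUT={b, c}
  B5: | IN={b, c} | OUT={a, b, c, e}
  B6: | IN={a, b, c, e} | OUT={b, c, d, e, f}
  B7: | IN={b, c, d, e, f} | OUT={b, e}
  B8: | IN={b, e} | OUT={}

Merge at B7: OUT[B7] = IN[B8] = {b, e}
Applying B7's transfer function to that OUT value gives IN[B7] (row B7 above).

Answer: {b, c, d, e, f}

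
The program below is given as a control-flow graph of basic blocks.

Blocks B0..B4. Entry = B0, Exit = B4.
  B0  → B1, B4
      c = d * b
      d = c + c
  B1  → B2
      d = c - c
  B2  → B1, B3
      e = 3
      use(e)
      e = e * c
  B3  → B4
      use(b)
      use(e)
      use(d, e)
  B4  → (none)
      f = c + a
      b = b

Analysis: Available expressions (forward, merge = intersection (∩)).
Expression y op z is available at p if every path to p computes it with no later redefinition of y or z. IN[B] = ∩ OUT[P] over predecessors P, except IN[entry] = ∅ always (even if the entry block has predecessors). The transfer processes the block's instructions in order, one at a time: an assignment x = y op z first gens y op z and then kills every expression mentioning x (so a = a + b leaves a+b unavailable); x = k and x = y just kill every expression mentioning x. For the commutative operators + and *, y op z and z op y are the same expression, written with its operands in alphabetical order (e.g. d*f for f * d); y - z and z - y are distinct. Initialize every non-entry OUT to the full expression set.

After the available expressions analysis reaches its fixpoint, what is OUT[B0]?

Answer: {c+c}

Derivation:
Fixpoint table:
  B0:   IN={}   OUT={c+c}
  B1:   IN={c+c}   OUT={c+c, c-c}
  B2:   IN={c+c, c-c}   OUT={c+c, c-c}
  B3:   IN={c+c, c-c}   OUT={c+c, c-c}
  B4:   IN={c+c}   OUT={a+c, c+c}

B0 is the boundary node: IN[B0] = {}
Applying B0's transfer function to that IN value gives OUT[B0] (row B0 above).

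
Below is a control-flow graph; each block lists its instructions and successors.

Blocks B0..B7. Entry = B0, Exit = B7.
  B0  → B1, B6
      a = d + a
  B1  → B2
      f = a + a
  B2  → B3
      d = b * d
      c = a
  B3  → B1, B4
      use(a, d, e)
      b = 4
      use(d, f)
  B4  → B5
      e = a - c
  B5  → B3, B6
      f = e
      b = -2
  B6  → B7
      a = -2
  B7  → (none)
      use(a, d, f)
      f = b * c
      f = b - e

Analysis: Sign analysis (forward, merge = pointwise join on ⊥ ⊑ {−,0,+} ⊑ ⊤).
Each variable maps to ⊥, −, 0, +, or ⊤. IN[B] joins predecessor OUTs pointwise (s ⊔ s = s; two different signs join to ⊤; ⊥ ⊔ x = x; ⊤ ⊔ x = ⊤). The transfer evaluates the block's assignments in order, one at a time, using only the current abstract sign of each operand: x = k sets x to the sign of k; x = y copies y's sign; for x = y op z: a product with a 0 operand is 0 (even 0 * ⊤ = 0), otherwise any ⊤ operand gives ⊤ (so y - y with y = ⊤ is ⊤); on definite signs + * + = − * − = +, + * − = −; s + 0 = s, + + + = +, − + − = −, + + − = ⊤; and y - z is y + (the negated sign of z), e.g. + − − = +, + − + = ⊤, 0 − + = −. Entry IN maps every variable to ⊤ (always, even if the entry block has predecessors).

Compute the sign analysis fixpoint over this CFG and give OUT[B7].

Answer: {a: -, b: ⊤, c: ⊤, d: ⊤, e: ⊤, f: ⊤}

Working:
Converged values:
  B0: | IN=(all ⊤) | OUT=(all ⊤)
  B1: | IN=(all ⊤) | OUT=(all ⊤)
  B2: | IN=(all ⊤) | OUT=(all ⊤)
  B3: | IN=(all ⊤) | OUT={b:+; rest ⊤}
  B4: | IN={b:+; rest ⊤} | OUT={b:+; rest ⊤}
  B5: | IN={b:+; rest ⊤} | OUT={b:-; rest ⊤}
  B6: | IN=(all ⊤) | OUT={a:-; rest ⊤}
  B7: | IN={a:-; rest ⊤} | OUT={a:-; rest ⊤}

Merge at B7: IN[B7] = OUT[B6] = {a: -, b: ⊤, c: ⊤, d: ⊤, e: ⊤, f: ⊤}
Applying B7's transfer function to that IN value gives OUT[B7] (row B7 above).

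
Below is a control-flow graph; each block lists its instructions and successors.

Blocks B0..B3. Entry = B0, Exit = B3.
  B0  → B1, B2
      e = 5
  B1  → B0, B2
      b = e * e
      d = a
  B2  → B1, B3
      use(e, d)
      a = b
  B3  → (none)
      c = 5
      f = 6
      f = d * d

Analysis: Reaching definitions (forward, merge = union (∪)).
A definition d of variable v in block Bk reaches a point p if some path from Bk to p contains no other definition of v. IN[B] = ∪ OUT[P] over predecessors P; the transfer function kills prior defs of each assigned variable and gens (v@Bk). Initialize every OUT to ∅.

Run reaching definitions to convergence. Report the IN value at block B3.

Answer: {a@B2, b@B1, d@B1, e@B0}

Derivation:
Converged values:
  B0: | IN={a@B2, b@B1, d@B1, e@B0} | OUT={a@B2, b@B1, d@B1, e@B0}
  B1: | IN={a@B2, b@B1, d@B1, e@B0} | OUT={a@B2, b@B1, d@B1, e@B0}
  B2: | IN={a@B2, b@B1, d@B1, e@B0} | OUT={a@B2, b@B1, d@B1, e@B0}
  B3: | IN={a@B2, b@B1, d@B1, e@B0} | OUT={a@B2, b@B1, c@B3, d@B1, e@B0, f@B3}

Merge at B3: IN[B3] = OUT[B2] = {a@B2, b@B1, d@B1, e@B0}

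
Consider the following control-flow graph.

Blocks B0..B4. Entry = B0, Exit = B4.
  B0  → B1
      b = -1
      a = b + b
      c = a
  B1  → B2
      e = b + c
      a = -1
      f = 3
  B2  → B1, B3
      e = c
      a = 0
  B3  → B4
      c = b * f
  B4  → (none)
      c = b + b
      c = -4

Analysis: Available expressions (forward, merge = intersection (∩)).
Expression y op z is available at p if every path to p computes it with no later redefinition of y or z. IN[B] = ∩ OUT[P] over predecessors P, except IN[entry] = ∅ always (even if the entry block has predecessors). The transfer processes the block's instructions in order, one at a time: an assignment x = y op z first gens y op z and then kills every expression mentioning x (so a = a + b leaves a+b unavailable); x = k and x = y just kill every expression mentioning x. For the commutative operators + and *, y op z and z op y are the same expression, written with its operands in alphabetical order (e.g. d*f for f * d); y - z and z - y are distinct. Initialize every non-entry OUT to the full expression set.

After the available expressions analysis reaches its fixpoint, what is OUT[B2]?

Answer: {b+b, b+c}

Working:
Fixpoint table:
  B0:  IN={}  OUT={b+b}
  B1:  IN={b+b}  OUT={b+b, b+c}
  B2:  IN={b+b, b+c}  OUT={b+b, b+c}
  B3:  IN={b+b, b+c}  OUT={b*f, b+b}
  B4:  IN={b*f, b+b}  OUT={b*f, b+b}

Merge at B2: IN[B2] = OUT[B1] = {b+b, b+c}
Applying B2's transfer function to that IN value gives OUT[B2] (row B2 above).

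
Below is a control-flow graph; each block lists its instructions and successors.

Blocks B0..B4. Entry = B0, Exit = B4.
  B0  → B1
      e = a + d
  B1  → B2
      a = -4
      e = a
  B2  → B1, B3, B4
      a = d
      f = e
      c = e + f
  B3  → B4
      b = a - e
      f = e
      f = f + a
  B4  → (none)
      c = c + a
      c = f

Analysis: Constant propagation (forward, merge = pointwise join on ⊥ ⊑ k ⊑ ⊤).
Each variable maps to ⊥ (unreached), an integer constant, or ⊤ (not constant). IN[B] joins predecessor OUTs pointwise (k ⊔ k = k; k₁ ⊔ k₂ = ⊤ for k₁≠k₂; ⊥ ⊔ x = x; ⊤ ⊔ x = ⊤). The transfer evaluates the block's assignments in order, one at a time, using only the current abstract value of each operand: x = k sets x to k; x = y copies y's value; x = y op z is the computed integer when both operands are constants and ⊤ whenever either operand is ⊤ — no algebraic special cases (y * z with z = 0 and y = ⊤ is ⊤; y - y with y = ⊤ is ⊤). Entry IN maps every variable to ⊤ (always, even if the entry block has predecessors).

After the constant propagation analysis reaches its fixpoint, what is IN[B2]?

Answer: {a: -4, b: ⊤, c: ⊤, d: ⊤, e: -4, f: ⊤}

Trace:
Per-block solution:
  B0: | IN=(all ⊤) | OUT=(all ⊤)
  B1: | IN=(all ⊤) | OUT={a:-4, e:-4; rest ⊤}
  B2: | IN={a:-4, e:-4; rest ⊤} | OUT={c:-8, e:-4, f:-4; rest ⊤}
  B3: | IN={c:-8, e:-4, f:-4; rest ⊤} | OUT={c:-8, e:-4; rest ⊤}
  B4: | IN={c:-8, e:-4; rest ⊤} | OUT={e:-4; rest ⊤}

Merge at B2: IN[B2] = OUT[B1] = {a: -4, b: ⊤, c: ⊤, d: ⊤, e: -4, f: ⊤}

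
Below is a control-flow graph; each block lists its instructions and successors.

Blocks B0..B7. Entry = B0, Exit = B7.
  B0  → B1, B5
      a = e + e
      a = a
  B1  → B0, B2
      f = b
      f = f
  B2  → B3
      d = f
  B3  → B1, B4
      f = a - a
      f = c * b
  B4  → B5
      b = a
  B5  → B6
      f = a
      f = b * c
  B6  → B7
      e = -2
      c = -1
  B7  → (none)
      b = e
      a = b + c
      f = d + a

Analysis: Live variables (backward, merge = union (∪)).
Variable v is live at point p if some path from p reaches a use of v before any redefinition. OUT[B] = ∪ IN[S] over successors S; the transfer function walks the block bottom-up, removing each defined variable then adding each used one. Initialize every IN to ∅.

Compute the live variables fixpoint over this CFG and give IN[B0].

Fixpoint table:
  B0:  IN={b, c, d, e}  OUT={a, b, c, d, e}
  B1:  IN={a, b, c, d, e}  OUT={a, b, c, d, e, f}
  B2:  IN={a, b, c, e, f}  OUT={a, b, c, d, e}
  B3:  IN={a, b, c, d, e}  OUT={a, b, c, d, e}
  B4:  IN={a, c, d}  OUT={a, b, c, d}
  B5:  IN={a, b, c, d}  OUT={d}
  B6:  IN={d}  OUT={c, d, e}
  B7:  IN={c, d, e}  OUT={}

Merge at B0: OUT[B0] = IN[B1] ⊔ IN[B5] = {a, b, c, d, e}
Applying B0's transfer function to that OUT value gives IN[B0] (row B0 above).

Answer: {b, c, d, e}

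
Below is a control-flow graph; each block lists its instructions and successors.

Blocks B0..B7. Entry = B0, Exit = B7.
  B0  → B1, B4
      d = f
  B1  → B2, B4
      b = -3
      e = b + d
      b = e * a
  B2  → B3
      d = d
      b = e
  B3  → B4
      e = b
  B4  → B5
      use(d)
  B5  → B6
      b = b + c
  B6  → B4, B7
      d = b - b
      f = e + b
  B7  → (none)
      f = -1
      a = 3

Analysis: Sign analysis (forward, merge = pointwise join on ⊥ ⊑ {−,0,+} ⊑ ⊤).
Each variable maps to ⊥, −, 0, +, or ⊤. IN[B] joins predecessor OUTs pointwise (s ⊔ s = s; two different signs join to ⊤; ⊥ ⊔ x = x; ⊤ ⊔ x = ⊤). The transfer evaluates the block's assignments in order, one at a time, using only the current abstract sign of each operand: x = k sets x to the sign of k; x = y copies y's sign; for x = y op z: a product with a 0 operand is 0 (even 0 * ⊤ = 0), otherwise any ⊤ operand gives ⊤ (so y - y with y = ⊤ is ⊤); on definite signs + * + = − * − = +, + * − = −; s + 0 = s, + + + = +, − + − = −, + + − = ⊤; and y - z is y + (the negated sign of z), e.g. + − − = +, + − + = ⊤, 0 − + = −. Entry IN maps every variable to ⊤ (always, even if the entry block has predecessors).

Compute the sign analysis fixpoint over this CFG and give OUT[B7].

Answer: {a: +, b: ⊤, c: ⊤, d: ⊤, e: ⊤, f: -}

Derivation:
Fixpoint table:
  B0:   IN=(all ⊤)   OUT=(all ⊤)
  B1:   IN=(all ⊤)   OUT=(all ⊤)
  B2:   IN=(all ⊤)   OUT=(all ⊤)
  B3:   IN=(all ⊤)   OUT=(all ⊤)
  B4:   IN=(all ⊤)   OUT=(all ⊤)
  B5:   IN=(all ⊤)   OUT=(all ⊤)
  B6:   IN=(all ⊤)   OUT=(all ⊤)
  B7:   IN=(all ⊤)   OUT={a:+, f:-; rest ⊤}

Merge at B7: IN[B7] = OUT[B6] = {a: ⊤, b: ⊤, c: ⊤, d: ⊤, e: ⊤, f: ⊤}
Applying B7's transfer function to that IN value gives OUT[B7] (row B7 above).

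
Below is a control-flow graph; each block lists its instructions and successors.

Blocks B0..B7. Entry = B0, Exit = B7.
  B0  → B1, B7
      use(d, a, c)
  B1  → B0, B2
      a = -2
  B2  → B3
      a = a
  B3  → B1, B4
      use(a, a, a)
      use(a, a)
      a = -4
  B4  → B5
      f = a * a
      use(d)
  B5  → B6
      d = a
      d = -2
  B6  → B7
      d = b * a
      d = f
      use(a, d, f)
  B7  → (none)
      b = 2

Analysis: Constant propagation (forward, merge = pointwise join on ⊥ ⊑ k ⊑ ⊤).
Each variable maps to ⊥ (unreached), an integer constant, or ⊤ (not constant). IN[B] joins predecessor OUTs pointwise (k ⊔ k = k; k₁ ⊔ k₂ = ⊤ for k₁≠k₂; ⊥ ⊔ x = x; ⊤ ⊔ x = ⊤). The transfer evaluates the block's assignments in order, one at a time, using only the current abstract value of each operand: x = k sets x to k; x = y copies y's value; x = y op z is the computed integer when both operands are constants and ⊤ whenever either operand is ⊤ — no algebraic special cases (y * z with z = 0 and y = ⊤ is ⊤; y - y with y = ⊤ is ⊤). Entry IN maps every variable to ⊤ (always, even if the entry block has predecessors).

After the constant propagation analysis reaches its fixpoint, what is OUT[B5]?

Per-block solution:
  B0:   IN=(all ⊤)   OUT=(all ⊤)
  B1:   IN=(all ⊤)   OUT={a:-2; rest ⊤}
  B2:   IN={a:-2; rest ⊤}   OUT={a:-2; rest ⊤}
  B3:   IN={a:-2; rest ⊤}   OUT={a:-4; rest ⊤}
  B4:   IN={a:-4; rest ⊤}   OUT={a:-4, f:16; rest ⊤}
  B5:   IN={a:-4, f:16; rest ⊤}   OUT={a:-4, d:-2, f:16; rest ⊤}
  B6:   IN={a:-4, d:-2, f:16; rest ⊤}   OUT={a:-4, d:16, f:16; rest ⊤}
  B7:   IN=(all ⊤)   OUT={b:2; rest ⊤}

Merge at B5: IN[B5] = OUT[B4] = {a: -4, b: ⊤, c: ⊤, d: ⊤, e: ⊤, f: 16}
Applying B5's transfer function to that IN value gives OUT[B5] (row B5 above).

Answer: {a: -4, b: ⊤, c: ⊤, d: -2, e: ⊤, f: 16}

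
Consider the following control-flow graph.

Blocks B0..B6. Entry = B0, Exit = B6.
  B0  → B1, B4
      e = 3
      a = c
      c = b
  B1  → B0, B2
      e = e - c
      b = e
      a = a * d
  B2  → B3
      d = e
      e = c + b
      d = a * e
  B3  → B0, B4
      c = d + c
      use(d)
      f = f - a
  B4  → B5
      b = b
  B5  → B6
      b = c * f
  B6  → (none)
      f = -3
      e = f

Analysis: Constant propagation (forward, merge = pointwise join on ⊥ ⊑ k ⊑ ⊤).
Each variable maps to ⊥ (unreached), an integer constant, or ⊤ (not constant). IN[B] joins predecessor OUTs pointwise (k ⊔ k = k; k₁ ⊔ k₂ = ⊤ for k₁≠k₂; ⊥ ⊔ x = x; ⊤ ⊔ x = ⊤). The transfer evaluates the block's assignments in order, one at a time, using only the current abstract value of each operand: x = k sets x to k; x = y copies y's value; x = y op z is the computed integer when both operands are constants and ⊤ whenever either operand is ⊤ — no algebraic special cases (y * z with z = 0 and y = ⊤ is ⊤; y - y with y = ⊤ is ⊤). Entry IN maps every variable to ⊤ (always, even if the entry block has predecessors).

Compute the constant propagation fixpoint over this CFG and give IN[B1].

Answer: {a: ⊤, b: ⊤, c: ⊤, d: ⊤, e: 3, f: ⊤}

Trace:
Fixpoint table:
  B0:  IN=(all ⊤)  OUT={e:3; rest ⊤}
  B1:  IN={e:3; rest ⊤}  OUT=(all ⊤)
  B2:  IN=(all ⊤)  OUT=(all ⊤)
  B3:  IN=(all ⊤)  OUT=(all ⊤)
  B4:  IN=(all ⊤)  OUT=(all ⊤)
  B5:  IN=(all ⊤)  OUT=(all ⊤)
  B6:  IN=(all ⊤)  OUT={e:-3, f:-3; rest ⊤}

Merge at B1: IN[B1] = OUT[B0] = {a: ⊤, b: ⊤, c: ⊤, d: ⊤, e: 3, f: ⊤}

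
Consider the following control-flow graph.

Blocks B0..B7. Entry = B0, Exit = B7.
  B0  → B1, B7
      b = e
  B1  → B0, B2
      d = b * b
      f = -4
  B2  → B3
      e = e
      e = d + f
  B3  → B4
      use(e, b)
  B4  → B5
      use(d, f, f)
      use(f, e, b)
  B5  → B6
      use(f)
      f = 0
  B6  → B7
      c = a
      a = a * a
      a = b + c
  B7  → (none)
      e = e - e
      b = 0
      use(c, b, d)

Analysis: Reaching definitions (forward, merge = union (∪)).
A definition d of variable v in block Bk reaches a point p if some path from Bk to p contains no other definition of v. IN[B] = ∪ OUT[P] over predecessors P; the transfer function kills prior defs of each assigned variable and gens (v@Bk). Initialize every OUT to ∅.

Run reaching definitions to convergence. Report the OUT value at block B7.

Answer: {a@B6, b@B7, c@B6, d@B1, e@B7, f@B1, f@B5}

Derivation:
Fixpoint table:
  B0:  IN={b@B0, d@B1, f@B1}  OUT={b@B0, d@B1, f@B1}
  B1:  IN={b@B0, d@B1, f@B1}  OUT={b@B0, d@B1, f@B1}
  B2:  IN={b@B0, d@B1, f@B1}  OUT={b@B0, d@B1, e@B2, f@B1}
  B3:  IN={b@B0, d@B1, e@B2, f@B1}  OUT={b@B0, d@B1, e@B2, f@B1}
  B4:  IN={b@B0, d@B1, e@B2, f@B1}  OUT={b@B0, d@B1, e@B2, f@B1}
  B5:  IN={b@B0, d@B1, e@B2, f@B1}  OUT={b@B0, d@B1, e@B2, f@B5}
  B6:  IN={b@B0, d@B1, e@B2, f@B5}  OUT={a@B6, b@B0, c@B6, d@B1, e@B2, f@B5}
  B7:  IN={a@B6, b@B0, c@B6, d@B1, e@B2, f@B1, f@B5}  OUT={a@B6, b@B7, c@B6, d@B1, e@B7, f@B1, f@B5}

Merge at B7: IN[B7] = OUT[B0] ⊔ OUT[B6] = {a@B6, b@B0, c@B6, d@B1, e@B2, f@B1, f@B5}
Applying B7's transfer function to that IN value gives OUT[B7] (row B7 above).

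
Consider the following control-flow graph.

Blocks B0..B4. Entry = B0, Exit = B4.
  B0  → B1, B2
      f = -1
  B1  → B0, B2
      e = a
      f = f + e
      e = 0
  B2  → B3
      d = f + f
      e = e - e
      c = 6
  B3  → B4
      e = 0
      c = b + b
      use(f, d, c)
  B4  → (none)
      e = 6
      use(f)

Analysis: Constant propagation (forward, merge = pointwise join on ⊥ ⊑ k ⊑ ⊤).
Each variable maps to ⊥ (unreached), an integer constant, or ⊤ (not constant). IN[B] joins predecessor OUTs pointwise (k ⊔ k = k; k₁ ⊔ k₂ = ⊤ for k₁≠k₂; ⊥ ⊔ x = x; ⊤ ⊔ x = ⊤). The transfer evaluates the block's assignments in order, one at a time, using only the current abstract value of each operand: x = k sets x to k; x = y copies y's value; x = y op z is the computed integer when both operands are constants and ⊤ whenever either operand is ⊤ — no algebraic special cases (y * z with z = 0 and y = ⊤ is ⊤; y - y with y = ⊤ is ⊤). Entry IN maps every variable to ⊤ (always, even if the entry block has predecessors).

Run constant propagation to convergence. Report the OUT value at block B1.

Answer: {a: ⊤, b: ⊤, c: ⊤, d: ⊤, e: 0, f: ⊤}

Derivation:
Per-block solution:
  B0: | IN=(all ⊤) | OUT={f:-1; rest ⊤}
  B1: | IN={f:-1; rest ⊤} | OUT={e:0; rest ⊤}
  B2: | IN=(all ⊤) | OUT={c:6; rest ⊤}
  B3: | IN={c:6; rest ⊤} | OUT={e:0; rest ⊤}
  B4: | IN={e:0; rest ⊤} | OUT={e:6; rest ⊤}

Merge at B1: IN[B1] = OUT[B0] = {a: ⊤, b: ⊤, c: ⊤, d: ⊤, e: ⊤, f: -1}
Applying B1's transfer function to that IN value gives OUT[B1] (row B1 above).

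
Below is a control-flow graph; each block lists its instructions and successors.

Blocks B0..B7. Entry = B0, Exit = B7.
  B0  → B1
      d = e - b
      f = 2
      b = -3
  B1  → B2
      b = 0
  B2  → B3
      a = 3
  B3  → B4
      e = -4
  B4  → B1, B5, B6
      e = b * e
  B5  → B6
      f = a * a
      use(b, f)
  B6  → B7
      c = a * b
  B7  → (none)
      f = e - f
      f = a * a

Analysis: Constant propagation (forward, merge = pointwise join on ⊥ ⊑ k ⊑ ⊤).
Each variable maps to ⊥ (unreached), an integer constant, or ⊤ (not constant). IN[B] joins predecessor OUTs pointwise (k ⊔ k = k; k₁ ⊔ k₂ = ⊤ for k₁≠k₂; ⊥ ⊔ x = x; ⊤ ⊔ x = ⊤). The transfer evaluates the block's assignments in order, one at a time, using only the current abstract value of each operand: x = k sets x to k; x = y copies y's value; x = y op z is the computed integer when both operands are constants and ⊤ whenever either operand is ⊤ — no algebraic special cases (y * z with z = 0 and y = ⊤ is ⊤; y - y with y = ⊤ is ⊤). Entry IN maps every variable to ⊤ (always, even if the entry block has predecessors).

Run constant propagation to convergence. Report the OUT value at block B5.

Converged values:
  B0:  IN=(all ⊤)  OUT={b:-3, f:2; rest ⊤}
  B1:  IN={f:2; rest ⊤}  OUT={b:0, f:2; rest ⊤}
  B2:  IN={b:0, f:2; rest ⊤}  OUT={a:3, b:0, f:2; rest ⊤}
  B3:  IN={a:3, b:0, f:2; rest ⊤}  OUT={a:3, b:0, e:-4, f:2; rest ⊤}
  B4:  IN={a:3, b:0, e:-4, f:2; rest ⊤}  OUT={a:3, b:0, e:0, f:2; rest ⊤}
  B5:  IN={a:3, b:0, e:0, f:2; rest ⊤}  OUT={a:3, b:0, e:0, f:9; rest ⊤}
  B6:  IN={a:3, b:0, e:0; rest ⊤}  OUT={a:3, b:0, c:0, e:0; rest ⊤}
  B7:  IN={a:3, b:0, c:0, e:0; rest ⊤}  OUT={a:3, b:0, c:0, e:0, f:9; rest ⊤}

Merge at B5: IN[B5] = OUT[B4] = {a: 3, b: 0, c: ⊤, d: ⊤, e: 0, f: 2}
Applying B5's transfer function to that IN value gives OUT[B5] (row B5 above).

Answer: {a: 3, b: 0, c: ⊤, d: ⊤, e: 0, f: 9}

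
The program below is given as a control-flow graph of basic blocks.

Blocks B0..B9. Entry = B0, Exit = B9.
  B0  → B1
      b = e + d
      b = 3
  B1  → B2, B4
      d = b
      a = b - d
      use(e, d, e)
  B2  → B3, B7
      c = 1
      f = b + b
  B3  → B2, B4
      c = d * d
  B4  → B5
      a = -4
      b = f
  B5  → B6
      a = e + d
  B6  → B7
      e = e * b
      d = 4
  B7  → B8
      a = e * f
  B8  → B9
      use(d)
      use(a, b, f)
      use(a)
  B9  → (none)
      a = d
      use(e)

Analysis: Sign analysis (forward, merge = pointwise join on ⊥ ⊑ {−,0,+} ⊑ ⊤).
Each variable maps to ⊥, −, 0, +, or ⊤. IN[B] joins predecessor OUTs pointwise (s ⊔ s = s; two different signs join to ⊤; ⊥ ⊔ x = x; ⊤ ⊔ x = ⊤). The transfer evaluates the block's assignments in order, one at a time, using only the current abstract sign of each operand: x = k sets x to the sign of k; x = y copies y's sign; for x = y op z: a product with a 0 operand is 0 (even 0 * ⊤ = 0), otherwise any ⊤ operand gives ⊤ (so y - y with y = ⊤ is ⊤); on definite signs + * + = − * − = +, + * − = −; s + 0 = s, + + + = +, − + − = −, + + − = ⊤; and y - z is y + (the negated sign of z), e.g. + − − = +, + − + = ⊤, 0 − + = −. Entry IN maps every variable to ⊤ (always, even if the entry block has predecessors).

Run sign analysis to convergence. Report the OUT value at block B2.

Answer: {a: ⊤, b: +, c: +, d: +, e: ⊤, f: +}

Working:
Converged values:
  B0:   IN=(all ⊤)   OUT={b:+; rest ⊤}
  B1:   IN={b:+; rest ⊤}   OUT={b:+, d:+; rest ⊤}
  B2:   IN={b:+, d:+; rest ⊤}   OUT={b:+, c:+, d:+, f:+; rest ⊤}
  B3:   IN={b:+, c:+, d:+, f:+; rest ⊤}   OUT={b:+, c:+, d:+, f:+; rest ⊤}
  B4:   IN={b:+, d:+; rest ⊤}   OUT={a:-, d:+; rest ⊤}
  B5:   IN={a:-, d:+; rest ⊤}   OUT={d:+; rest ⊤}
  B6:   IN={d:+; rest ⊤}   OUT={d:+; rest ⊤}
  B7:   IN={d:+; rest ⊤}   OUT={d:+; rest ⊤}
  B8:   IN={d:+; rest ⊤}   OUT={d:+; rest ⊤}
  B9:   IN={d:+; rest ⊤}   OUT={a:+, d:+; rest ⊤}

Merge at B2: IN[B2] = OUT[B1] ⊔ OUT[B3] = {a: ⊤, b: +, c: ⊤, d: +, e: ⊤, f: ⊤}
Applying B2's transfer function to that IN value gives OUT[B2] (row B2 above).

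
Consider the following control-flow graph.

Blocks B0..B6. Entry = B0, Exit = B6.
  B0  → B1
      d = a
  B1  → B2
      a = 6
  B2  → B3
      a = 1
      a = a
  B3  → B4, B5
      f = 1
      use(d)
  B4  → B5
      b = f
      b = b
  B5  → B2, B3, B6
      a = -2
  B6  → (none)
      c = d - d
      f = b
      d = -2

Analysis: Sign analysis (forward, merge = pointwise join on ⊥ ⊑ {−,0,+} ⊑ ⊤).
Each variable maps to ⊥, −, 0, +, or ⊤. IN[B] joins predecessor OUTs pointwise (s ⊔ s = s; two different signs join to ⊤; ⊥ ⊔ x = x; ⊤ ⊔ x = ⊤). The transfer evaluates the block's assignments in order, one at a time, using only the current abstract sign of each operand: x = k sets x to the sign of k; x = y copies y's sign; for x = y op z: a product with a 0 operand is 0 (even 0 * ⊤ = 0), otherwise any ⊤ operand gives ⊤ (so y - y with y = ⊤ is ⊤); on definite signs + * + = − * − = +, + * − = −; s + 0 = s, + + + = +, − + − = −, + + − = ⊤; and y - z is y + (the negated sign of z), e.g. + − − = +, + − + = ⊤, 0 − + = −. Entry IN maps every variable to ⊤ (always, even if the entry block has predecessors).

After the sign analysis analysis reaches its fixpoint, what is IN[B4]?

Per-block solution:
  B0:   IN=(all ⊤)   OUT=(all ⊤)
  B1:   IN=(all ⊤)   OUT={a:+; rest ⊤}
  B2:   IN=(all ⊤)   OUT={a:+; rest ⊤}
  B3:   IN=(all ⊤)   OUT={f:+; rest ⊤}
  B4:   IN={f:+; rest ⊤}   OUT={b:+, f:+; rest ⊤}
  B5:   IN={f:+; rest ⊤}   OUT={a:-, f:+; rest ⊤}
  B6:   IN={a:-, f:+; rest ⊤}   OUT={a:-, d:-; rest ⊤}

Merge at B4: IN[B4] = OUT[B3] = {a: ⊤, b: ⊤, c: ⊤, d: ⊤, e: ⊤, f: +}

Answer: {a: ⊤, b: ⊤, c: ⊤, d: ⊤, e: ⊤, f: +}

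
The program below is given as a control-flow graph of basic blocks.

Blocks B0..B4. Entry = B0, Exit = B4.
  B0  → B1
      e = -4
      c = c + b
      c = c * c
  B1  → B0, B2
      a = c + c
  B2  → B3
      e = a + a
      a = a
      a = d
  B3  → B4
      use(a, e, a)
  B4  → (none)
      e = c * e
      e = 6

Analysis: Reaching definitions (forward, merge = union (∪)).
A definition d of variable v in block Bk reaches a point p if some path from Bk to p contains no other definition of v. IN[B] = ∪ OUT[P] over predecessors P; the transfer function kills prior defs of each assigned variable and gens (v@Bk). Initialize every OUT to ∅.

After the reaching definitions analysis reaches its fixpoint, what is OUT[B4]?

Per-block solution:
  B0:  IN={a@B1, c@B0, e@B0}  OUT={a@B1, c@B0, e@B0}
  B1:  IN={a@B1, c@B0, e@B0}  OUT={a@B1, c@B0, e@B0}
  B2:  IN={a@B1, c@B0, e@B0}  OUT={a@B2, c@B0, e@B2}
  B3:  IN={a@B2, c@B0, e@B2}  OUT={a@B2, c@B0, e@B2}
  B4:  IN={a@B2, c@B0, e@B2}  OUT={a@B2, c@B0, e@B4}

Merge at B4: IN[B4] = OUT[B3] = {a@B2, c@B0, e@B2}
Applying B4's transfer function to that IN value gives OUT[B4] (row B4 above).

Answer: {a@B2, c@B0, e@B4}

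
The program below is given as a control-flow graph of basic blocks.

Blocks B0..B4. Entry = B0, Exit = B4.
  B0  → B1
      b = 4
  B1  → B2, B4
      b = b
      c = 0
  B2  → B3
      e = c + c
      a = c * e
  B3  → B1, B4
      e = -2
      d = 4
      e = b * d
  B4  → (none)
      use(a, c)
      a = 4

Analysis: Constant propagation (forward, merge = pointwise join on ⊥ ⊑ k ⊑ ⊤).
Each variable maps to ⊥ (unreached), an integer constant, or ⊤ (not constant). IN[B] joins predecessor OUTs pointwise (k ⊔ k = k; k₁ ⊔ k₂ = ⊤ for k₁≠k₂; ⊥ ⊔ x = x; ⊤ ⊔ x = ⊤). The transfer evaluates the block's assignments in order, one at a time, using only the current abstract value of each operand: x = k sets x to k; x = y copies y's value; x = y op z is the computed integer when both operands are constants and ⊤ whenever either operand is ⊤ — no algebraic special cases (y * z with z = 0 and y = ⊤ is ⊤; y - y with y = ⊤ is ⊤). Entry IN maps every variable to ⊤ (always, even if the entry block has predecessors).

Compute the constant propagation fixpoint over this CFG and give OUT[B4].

Answer: {a: 4, b: 4, c: 0, d: ⊤, e: ⊤, f: ⊤}

Derivation:
Converged values:
  B0:   IN=(all ⊤)   OUT={b:4; rest ⊤}
  B1:   IN={b:4; rest ⊤}   OUT={b:4, c:0; rest ⊤}
  B2:   IN={b:4, c:0; rest ⊤}   OUT={a:0, b:4, c:0, e:0; rest ⊤}
  B3:   IN={a:0, b:4, c:0, e:0; rest ⊤}   OUT={a:0, b:4, c:0, d:4, e:16; rest ⊤}
  B4:   IN={b:4, c:0; rest ⊤}   OUT={a:4, b:4, c:0; rest ⊤}

Merge at B4: IN[B4] = OUT[B1] ⊔ OUT[B3] = {a: ⊤, b: 4, c: 0, d: ⊤, e: ⊤, f: ⊤}
Applying B4's transfer function to that IN value gives OUT[B4] (row B4 above).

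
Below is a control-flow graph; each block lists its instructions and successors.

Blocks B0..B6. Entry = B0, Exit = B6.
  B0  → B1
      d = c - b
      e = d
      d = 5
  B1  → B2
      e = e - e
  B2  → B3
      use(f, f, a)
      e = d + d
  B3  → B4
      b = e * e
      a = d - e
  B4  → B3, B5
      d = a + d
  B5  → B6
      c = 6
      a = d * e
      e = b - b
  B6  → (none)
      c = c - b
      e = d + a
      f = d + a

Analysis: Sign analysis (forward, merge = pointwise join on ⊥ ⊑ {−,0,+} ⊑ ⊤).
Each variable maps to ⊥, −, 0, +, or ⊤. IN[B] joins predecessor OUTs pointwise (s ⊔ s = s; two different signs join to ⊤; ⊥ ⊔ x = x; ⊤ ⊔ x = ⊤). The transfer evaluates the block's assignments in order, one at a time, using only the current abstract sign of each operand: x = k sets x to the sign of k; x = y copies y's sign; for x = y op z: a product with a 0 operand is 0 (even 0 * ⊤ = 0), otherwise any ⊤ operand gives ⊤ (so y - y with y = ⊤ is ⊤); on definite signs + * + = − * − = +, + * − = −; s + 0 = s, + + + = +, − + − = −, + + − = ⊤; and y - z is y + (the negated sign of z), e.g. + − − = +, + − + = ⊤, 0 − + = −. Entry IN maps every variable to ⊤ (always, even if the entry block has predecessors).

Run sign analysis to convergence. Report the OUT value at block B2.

Per-block solution:
  B0:   IN=(all ⊤)   OUT={d:+; rest ⊤}
  B1:   IN={d:+; rest ⊤}   OUT={d:+; rest ⊤}
  B2:   IN={d:+; rest ⊤}   OUT={d:+, e:+; rest ⊤}
  B3:   IN={e:+; rest ⊤}   OUT={b:+, e:+; rest ⊤}
  B4:   IN={b:+, e:+; rest ⊤}   OUT={b:+, e:+; rest ⊤}
  B5:   IN={b:+, e:+; rest ⊤}   OUT={b:+, c:+; rest ⊤}
  B6:   IN={b:+, c:+; rest ⊤}   OUT={b:+; rest ⊤}

Merge at B2: IN[B2] = OUT[B1] = {a: ⊤, b: ⊤, c: ⊤, d: +, e: ⊤, f: ⊤}
Applying B2's transfer function to that IN value gives OUT[B2] (row B2 above).

Answer: {a: ⊤, b: ⊤, c: ⊤, d: +, e: +, f: ⊤}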